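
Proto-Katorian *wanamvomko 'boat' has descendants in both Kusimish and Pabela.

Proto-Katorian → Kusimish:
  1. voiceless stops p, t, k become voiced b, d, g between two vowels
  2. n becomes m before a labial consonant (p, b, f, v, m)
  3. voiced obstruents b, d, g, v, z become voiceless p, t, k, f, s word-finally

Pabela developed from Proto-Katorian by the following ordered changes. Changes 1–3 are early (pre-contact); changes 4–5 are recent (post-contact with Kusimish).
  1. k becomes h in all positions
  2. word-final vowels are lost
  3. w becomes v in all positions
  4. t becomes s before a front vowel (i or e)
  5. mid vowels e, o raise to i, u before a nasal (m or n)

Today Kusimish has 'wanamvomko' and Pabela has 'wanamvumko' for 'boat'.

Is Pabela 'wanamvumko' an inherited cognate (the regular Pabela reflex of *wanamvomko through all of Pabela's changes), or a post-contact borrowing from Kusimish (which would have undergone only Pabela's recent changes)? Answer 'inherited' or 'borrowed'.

borrowed

If inherited, *wanamvomko would pass through all of Pabela's changes:
Pabela: start from *wanamvomko.
  rule 1 (unconditioned shift): wanamvomko → wanamvomho
  rule 2 (apocope): wanamvomho → wanamvomh
  rule 3 (unconditioned shift): wanamvomh → vanamvomh
  rule 4: no change — vanamvomh
  rule 5 (pre-nasal raising): vanamvomh → vanamvumh
  ⇒ Pabela vanamvumh
If borrowed from Kusimish 'wanamvomko' after the early changes, it would undergo only the recent ones:
  rule 4 (palatalisation): no change (wanamvomko)
  rule 5 (pre-nasal raising): wanamvomko → wanamvumko
  ⇒ as a loan: wanamvumko
Pabela 'wanamvumko' matches the loan outcome 'wanamvumko', not the inherited 'vanamvumh' — it skipped the early Pabela changes, so it was borrowed from Kusimish.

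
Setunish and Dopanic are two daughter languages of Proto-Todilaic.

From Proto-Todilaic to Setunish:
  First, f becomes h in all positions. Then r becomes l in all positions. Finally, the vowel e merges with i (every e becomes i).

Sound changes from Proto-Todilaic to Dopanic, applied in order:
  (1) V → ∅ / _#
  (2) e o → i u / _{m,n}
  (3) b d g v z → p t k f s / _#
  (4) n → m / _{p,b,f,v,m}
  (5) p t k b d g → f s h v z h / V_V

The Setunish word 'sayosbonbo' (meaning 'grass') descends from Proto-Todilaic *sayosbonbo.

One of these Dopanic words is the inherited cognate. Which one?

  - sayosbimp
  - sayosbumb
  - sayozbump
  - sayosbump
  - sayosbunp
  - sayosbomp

Dopanic: *sayosbonbo > sayosbonb > sayosbunb > sayosbunp > sayosbump  (by apocope, pre-nasal raising, final devoicing, nasal place assimilation)
The other candidates each miss or misapply at least one Dopanic change.

sayosbump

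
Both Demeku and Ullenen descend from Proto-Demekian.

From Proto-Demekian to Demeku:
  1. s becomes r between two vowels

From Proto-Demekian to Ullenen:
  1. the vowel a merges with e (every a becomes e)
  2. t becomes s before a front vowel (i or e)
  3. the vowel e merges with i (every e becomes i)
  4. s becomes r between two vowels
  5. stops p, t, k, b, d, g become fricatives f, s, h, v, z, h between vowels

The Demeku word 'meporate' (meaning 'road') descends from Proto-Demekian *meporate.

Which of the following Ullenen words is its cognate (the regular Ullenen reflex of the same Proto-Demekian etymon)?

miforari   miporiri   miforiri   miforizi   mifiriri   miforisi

Ullenen: *meporate
  meporate → meporete   [vowel merger]
  meporete → meporese   [palatalisation]
  meporese → miporisi   [vowel merger]
  miporisi → miporiri   [rhotacism]
  miporiri → miforiri   [intervocalic lenition]
  giving Ullenen miforiri.
Among the options, 'miforiri' alone shows every Ullenen change applied in order.

miforiri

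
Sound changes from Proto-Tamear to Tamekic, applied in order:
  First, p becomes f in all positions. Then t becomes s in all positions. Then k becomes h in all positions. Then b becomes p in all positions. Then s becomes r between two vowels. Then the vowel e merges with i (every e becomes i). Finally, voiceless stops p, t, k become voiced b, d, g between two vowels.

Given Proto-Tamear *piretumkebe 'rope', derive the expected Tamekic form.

Tamekic: start from *piretumkebe.
  rule 1 (unconditioned shift): piretumkebe → firetumkebe
  rule 2 (unconditioned shift): firetumkebe → firesumkebe
  rule 3 (unconditioned shift): firesumkebe → firesumhebe
  rule 4 (unconditioned shift): firesumhebe → firesumhepe
  rule 5 (rhotacism): firesumhepe → firerumhepe
  rule 6 (vowel merger): firerumhepe → firirumhipi
  rule 7 (intervocalic voicing): firirumhipi → firirumhibi
  ⇒ Tamekic firirumhibi

firirumhibi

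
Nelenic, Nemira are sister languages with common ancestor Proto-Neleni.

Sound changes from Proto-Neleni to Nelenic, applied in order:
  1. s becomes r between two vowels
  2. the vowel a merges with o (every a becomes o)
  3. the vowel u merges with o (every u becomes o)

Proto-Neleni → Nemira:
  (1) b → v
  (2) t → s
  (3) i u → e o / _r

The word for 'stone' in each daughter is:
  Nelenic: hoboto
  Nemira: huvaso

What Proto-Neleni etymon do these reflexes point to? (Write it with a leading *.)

Position 5: Nelenic has t, Nemira has s. Nelenic preserves t here (none of its changes turn any other segment into t), so the proto-segment is *t.
Position 4: Nelenic has o, Nemira has a. Nemira preserves a here (none of its changes turn any other segment into a), so the proto-segment is *a.
Verify the candidate proto-form against each daughter:
Nelenic: *hubato
  hubato (rule 1 does not apply)
  hubato → huboto   [vowel merger]
  huboto → hoboto   [vowel merger]
  giving Nelenic hoboto.
Nemira: *hubato
  hubato → huvato   [unconditioned shift]
  huvato → huvaso   [unconditioned shift]
  huvaso (rule 3 does not apply)
  giving Nemira huvaso.
*hubato is the unique common source.

*hubato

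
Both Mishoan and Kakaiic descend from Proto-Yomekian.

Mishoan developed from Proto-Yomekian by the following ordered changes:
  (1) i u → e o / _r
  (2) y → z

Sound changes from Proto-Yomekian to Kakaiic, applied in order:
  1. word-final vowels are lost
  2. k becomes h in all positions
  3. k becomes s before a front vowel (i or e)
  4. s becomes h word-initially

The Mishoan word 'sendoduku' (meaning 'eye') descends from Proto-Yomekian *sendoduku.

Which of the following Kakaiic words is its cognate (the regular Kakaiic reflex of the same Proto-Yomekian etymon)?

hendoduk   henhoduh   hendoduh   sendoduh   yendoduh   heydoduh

hendoduh

Kakaiic: *sendoduku > sendoduk > sendoduh > hendoduh  (by apocope, unconditioned shift, debuccalisation)
The other candidates each miss or misapply at least one Kakaiic change.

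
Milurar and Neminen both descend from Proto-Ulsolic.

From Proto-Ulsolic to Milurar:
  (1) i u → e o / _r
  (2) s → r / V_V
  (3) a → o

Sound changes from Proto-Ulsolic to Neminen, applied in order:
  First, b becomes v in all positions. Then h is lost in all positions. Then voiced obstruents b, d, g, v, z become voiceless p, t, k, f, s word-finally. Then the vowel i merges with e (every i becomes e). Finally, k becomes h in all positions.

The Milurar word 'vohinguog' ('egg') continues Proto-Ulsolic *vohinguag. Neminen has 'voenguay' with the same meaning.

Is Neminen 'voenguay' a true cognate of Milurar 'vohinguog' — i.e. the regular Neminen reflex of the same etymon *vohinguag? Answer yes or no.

Derive the expected Neminen reflex of *vohinguag:
Neminen: start from *vohinguag.
  rule 1: no change — vohinguag
  rule 2 (h-loss): vohinguag → voinguag
  rule 3 (final devoicing): voinguag → voinguak
  rule 4 (vowel merger): voinguak → voenguak
  rule 5 (unconditioned shift): voenguak → voenguah
  ⇒ Neminen voenguah
The regular Neminen reflex would be 'voenguah', but the attested form is 'voenguay'. The correspondence is irregular, so they are not cognates (the Neminen form has a different source).

no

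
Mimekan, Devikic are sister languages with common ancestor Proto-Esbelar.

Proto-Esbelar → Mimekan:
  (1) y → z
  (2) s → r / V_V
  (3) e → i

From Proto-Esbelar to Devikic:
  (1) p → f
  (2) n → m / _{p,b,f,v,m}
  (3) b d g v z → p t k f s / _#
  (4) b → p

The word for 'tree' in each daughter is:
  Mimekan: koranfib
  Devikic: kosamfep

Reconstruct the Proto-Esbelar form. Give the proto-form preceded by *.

*kosanfeb

Position 3: Mimekan has r, Devikic has s. Taking the neighbouring segments as reconstructed: Mimekan r could go back to *s or *r; Devikic s can only go back to *s — the one source consistent with every daughter is *s.
Position 8: Mimekan has b, Devikic has p. Mimekan preserves b here (none of its changes turn any other segment into b), so the proto-segment is *b.
Position 5: Mimekan has n, Devikic has m. Mimekan preserves n here (none of its changes turn any other segment into n), so the proto-segment is *n.
Continuing position by position gives *kosanfeb; check it forward:
Mimekan: start from *kosanfeb.
  rule 1: no change — kosanfeb
  rule 2 (rhotacism): kosanfeb → koranfeb
  rule 3 (vowel merger): koranfeb → koranfib
  ⇒ Mimekan koranfib
Devikic: *kosanfeb
  kosanfeb (rule 1 does not apply)
  kosanfeb → kosamfeb   [nasal place assimilation]
  kosamfeb → kosamfep   [final devoicing]
  kosamfep (rule 4 does not apply)
  giving Devikic kosamfep.
*kosanfeb is the unique common source.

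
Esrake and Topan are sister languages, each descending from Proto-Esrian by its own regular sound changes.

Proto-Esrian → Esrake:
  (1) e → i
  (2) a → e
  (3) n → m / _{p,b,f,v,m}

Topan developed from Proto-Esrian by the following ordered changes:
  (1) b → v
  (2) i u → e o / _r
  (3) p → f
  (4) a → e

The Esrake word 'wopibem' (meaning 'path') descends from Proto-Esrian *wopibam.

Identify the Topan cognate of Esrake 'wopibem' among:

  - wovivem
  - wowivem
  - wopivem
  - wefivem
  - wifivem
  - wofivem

wofivem

Topan: *wopibam
  wopibam → wopivam   [unconditioned shift]
  wopivam (rule 2 does not apply)
  wopivam → wofivam   [unconditioned shift]
  wofivam → wofivem   [vowel merger]
  giving Topan wofivem.
Among the options, 'wofivem' alone shows every Topan change applied in order.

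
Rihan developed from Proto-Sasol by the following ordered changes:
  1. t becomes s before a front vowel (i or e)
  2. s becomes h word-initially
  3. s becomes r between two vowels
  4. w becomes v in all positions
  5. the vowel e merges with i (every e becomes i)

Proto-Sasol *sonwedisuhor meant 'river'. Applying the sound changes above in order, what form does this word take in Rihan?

honvidiruhor

Rihan: *sonwedisuhor
  sonwedisuhor (rule 1 does not apply)
  sonwedisuhor → honwedisuhor   [debuccalisation]
  honwedisuhor → honwediruhor   [rhotacism]
  honwediruhor → honvediruhor   [unconditioned shift]
  honvediruhor → honvidiruhor   [vowel merger]
  giving Rihan honvidiruhor.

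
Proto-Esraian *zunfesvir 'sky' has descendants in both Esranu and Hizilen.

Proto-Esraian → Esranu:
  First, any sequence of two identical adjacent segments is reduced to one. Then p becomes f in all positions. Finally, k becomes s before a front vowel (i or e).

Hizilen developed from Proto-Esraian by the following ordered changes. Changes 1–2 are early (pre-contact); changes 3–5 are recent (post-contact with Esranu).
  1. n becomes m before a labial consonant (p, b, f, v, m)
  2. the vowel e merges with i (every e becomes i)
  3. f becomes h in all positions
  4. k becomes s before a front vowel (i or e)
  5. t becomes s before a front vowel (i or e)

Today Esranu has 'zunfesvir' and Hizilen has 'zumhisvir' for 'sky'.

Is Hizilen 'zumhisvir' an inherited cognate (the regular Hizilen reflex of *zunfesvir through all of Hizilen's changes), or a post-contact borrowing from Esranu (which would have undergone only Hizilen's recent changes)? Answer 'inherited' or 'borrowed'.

inherited

If inherited, *zunfesvir would pass through all of Hizilen's changes:
Hizilen: start from *zunfesvir.
  rule 1 (nasal place assimilation): zunfesvir → zumfesvir
  rule 2 (vowel merger): zumfesvir → zumfisvir
  rule 3 (unconditioned shift): zumfisvir → zumhisvir
  rule 4: no change — zumhisvir
  rule 5: no change — zumhisvir
  ⇒ Hizilen zumhisvir
If borrowed from Esranu 'zunfesvir' after the early changes, it would undergo only the recent ones:
  rule 3 (unconditioned shift): zunfesvir → zunhesvir
  rule 4 (palatalisation): no change (zunhesvir)
  rule 5 (palatalisation): no change (zunhesvir)
  ⇒ as a loan: zunhesvir
Hizilen 'zumhisvir' matches the inherited outcome exactly, so it is an inherited cognate, not a loan.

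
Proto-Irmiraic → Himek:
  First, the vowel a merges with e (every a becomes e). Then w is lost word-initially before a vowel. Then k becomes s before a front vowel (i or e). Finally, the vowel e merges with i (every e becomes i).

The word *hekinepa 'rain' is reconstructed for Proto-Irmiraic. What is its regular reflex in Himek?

hisinipi

Himek: *hekinepa > hekinepe > hesinepe > hisinipi  (by vowel merger, palatalisation, vowel merger)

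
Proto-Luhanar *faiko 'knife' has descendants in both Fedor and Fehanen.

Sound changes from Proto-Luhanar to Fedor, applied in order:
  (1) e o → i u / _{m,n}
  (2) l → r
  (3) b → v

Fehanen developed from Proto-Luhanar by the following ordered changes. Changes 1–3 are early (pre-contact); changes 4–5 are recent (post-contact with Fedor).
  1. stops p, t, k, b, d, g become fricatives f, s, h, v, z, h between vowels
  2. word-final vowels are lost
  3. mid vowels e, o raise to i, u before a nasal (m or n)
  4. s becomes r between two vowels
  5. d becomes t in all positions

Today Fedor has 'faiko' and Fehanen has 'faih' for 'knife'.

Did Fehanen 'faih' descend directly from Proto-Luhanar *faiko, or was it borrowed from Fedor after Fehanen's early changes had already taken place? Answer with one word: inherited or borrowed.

inherited

If inherited, *faiko would pass through all of Fehanen's changes:
Fehanen: *faiko
  faiko → faiho   [intervocalic lenition]
  faiho → faih   [apocope]
  faih (rule 3 does not apply)
  faih (rule 4 does not apply)
  faih (rule 5 does not apply)
  giving Fehanen faih.
If borrowed from Fedor 'faiko' after the early changes, it would undergo only the recent ones:
  rule 4 (rhotacism): no change (faiko)
  rule 5 (unconditioned shift): no change (faiko)
  ⇒ as a loan: faiko
Fehanen 'faih' matches the inherited outcome exactly, so it is an inherited cognate, not a loan.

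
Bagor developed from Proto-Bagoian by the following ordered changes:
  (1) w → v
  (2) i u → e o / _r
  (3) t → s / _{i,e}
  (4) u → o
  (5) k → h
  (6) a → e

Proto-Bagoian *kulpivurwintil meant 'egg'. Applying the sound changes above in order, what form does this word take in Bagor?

Bagor: *kulpivurwintil > kulpivurvintil > kulpivorvintil > kulpivorvinsil > kolpivorvinsil > holpivorvinsil  (by unconditioned shift, pre-rhotic lowering, palatalisation, vowel merger, unconditioned shift)

holpivorvinsil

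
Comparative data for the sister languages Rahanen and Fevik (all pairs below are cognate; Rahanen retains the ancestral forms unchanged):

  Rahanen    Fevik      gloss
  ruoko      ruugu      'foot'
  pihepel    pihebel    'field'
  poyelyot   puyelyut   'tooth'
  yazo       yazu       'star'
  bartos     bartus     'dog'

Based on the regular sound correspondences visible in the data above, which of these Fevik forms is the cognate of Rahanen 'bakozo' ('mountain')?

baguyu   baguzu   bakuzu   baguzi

ruoko ~ ruugu — Rahanen k corresponds to Fevik g between vowels (before a back vowel).
poyelyot ~ puyelyut, bartos ~ bartus — Rahanen o corresponds to Fevik u after a consonant, before a consonant other than r, m, n, p, b, f, v.
ruoko ~ ruugu, yazo ~ yazu — Rahanen o corresponds to Fevik u word-finally.
Applying these to Rahanen 'bakozo':
  bakozo → bagozo   (k→g between vowels (before a back vowel))
  bagozo → baguzo   (o→u after a consonant, before a consonant other than r, m, n, p, b, f, v)
  baguzo → baguzu   (o→u word-finally)
So the Fevik cognate is 'baguzu'.

baguzu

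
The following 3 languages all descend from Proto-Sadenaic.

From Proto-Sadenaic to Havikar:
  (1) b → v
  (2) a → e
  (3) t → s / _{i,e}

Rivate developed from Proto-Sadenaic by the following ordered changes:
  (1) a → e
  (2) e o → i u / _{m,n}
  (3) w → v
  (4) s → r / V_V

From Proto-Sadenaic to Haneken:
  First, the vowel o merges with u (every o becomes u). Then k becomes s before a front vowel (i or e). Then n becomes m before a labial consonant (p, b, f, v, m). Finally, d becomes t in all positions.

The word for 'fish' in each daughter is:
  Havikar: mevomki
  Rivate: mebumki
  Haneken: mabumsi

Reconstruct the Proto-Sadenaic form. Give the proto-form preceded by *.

Position 2: Havikar has e, Rivate has e, Haneken has a. Haneken preserves a here (none of its changes turn any other segment into a), so the proto-segment is *a.
Position 3: Havikar has v, Rivate has b, Haneken has b. Rivate preserves b here (none of its changes turn any other segment into b), so the proto-segment is *b.
This points to *mabomki. Verify forward in each daughter:
Havikar: *mabomki
  mabomki → mavomki   [unconditioned shift]
  mavomki → mevomki   [vowel merger]
  mevomki (rule 3 does not apply)
  giving Havikar mevomki.
Rivate: *mabomki
  mabomki → mebomki   [vowel merger]
  mebomki → mebumki   [pre-nasal raising]
  mebumki (rule 3 does not apply)
  mebumki (rule 4 does not apply)
  giving Rivate mebumki.
Haneken: start from *mabomki.
  rule 1 (vowel merger): mabomki → mabumki
  rule 2 (palatalisation): mabumki → mabumsi
  rule 3: no change — mabumsi
  rule 4: no change — mabumsi
  ⇒ Haneken mabumsi
*mabomki is the unique common source.

*mabomki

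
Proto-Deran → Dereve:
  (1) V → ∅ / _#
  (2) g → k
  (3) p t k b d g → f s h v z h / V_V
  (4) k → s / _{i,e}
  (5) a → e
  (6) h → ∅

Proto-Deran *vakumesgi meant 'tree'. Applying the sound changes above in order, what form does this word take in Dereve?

Dereve: start from *vakumesgi.
  rule 1 (apocope): vakumesgi → vakumesg
  rule 2 (unconditioned shift): vakumesg → vakumesk
  rule 3 (intervocalic lenition): vakumesk → vahumesk
  rule 4: no change — vahumesk
  rule 5 (vowel merger): vahumesk → vehumesk
  rule 6 (h-loss): vehumesk → veumesk
  ⇒ Dereve veumesk

veumesk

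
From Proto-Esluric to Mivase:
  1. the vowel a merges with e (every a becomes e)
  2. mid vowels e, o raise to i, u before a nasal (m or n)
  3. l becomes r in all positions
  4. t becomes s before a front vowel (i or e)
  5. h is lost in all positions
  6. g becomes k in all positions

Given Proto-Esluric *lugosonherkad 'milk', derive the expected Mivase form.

rukosunerked

Mivase: *lugosonherkad > lugosonherked > lugosunherked > rugosunherked > rugosunerked > rukosunerked  (by vowel merger, pre-nasal raising, unconditioned shift, h-loss, unconditioned shift)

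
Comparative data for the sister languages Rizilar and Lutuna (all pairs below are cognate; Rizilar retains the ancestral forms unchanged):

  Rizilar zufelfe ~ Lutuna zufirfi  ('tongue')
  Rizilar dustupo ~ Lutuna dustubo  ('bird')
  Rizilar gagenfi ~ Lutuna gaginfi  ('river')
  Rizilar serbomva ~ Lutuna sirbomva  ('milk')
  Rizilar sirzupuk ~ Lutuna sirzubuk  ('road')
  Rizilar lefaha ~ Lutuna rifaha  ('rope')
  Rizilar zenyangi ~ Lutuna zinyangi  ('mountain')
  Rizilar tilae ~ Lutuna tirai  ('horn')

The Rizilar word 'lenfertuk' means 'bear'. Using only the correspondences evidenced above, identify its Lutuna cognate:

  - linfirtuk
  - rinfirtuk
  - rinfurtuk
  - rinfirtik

lefaha ~ rifaha — Rizilar l corresponds to Lutuna r word-initially before a front vowel.
gagenfi ~ gaginfi, zenyangi ~ zinyangi — Rizilar e corresponds to Lutuna i after a consonant, before a nasal.
serbomva ~ sirbomva — Rizilar e corresponds to Lutuna i after a consonant, before r.
Applying these to Rizilar 'lenfertuk':
  lenfertuk → renfertuk   (l→r word-initially before a front vowel)
  renfertuk → rinfertuk   (e→i after a consonant, before a nasal)
  rinfertuk → rinfirtuk   (e→i after a consonant, before r)
So the Lutuna cognate is 'rinfirtuk'.

rinfirtuk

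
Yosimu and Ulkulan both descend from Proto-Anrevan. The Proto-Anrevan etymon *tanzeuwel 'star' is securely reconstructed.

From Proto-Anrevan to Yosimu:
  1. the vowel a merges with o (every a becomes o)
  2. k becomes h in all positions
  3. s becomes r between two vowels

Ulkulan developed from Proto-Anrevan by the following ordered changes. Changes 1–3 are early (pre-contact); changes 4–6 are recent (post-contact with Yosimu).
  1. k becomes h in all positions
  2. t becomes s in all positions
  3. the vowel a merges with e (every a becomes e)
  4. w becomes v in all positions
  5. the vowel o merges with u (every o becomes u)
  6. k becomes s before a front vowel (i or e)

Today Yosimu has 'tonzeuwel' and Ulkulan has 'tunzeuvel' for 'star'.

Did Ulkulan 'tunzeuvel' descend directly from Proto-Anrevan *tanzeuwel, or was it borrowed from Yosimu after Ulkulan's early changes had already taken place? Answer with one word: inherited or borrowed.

borrowed

If inherited, *tanzeuwel would pass through all of Ulkulan's changes:
Ulkulan: start from *tanzeuwel.
  rule 1: no change — tanzeuwel
  rule 2 (unconditioned shift): tanzeuwel → sanzeuwel
  rule 3 (vowel merger): sanzeuwel → senzeuwel
  rule 4 (unconditioned shift): senzeuwel → senzeuvel
  rule 5: no change — senzeuvel
  rule 6: no change — senzeuvel
  ⇒ Ulkulan senzeuvel
If borrowed from Yosimu 'tonzeuwel' after the early changes, it would undergo only the recent ones:
  rule 4 (unconditioned shift): tonzeuwel → tonzeuvel
  rule 5 (vowel merger): tonzeuvel → tunzeuvel
  rule 6 (palatalisation): no change (tunzeuvel)
  ⇒ as a loan: tunzeuvel
Ulkulan 'tunzeuvel' matches the loan outcome 'tunzeuvel', not the inherited 'senzeuvel' — it skipped the early Ulkulan changes, so it was borrowed from Yosimu.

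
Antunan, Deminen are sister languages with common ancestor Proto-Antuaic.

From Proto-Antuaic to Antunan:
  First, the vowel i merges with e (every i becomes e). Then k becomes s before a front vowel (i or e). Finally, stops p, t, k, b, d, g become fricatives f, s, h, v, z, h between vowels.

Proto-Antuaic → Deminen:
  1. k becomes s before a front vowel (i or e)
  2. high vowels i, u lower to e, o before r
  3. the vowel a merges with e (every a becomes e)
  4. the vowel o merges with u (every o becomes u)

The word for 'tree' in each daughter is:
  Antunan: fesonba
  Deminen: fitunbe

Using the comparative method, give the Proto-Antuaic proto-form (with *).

*fitonba

Position 2: Antunan has e, Deminen has i. Deminen preserves i here (none of its changes turn any other segment into i), so the proto-segment is *i.
Position 3: Antunan has s, Deminen has t. Deminen preserves t here (none of its changes turn any other segment into t), so the proto-segment is *t.
Position 7: Antunan has a, Deminen has e. Antunan preserves a here (none of its changes turn any other segment into a), so the proto-segment is *a.
Verify the candidate proto-form against each daughter:
Antunan: start from *fitonba.
  rule 1 (vowel merger): fitonba → fetonba
  rule 2: no change — fetonba
  rule 3 (intervocalic lenition): fetonba → fesonba
  ⇒ Antunan fesonba
Deminen: *fitonba > fitonbe > fitunbe  (by vowel merger, vowel merger)
No other proto-form is consistent with every reflex, so the reconstruction is *fitonba.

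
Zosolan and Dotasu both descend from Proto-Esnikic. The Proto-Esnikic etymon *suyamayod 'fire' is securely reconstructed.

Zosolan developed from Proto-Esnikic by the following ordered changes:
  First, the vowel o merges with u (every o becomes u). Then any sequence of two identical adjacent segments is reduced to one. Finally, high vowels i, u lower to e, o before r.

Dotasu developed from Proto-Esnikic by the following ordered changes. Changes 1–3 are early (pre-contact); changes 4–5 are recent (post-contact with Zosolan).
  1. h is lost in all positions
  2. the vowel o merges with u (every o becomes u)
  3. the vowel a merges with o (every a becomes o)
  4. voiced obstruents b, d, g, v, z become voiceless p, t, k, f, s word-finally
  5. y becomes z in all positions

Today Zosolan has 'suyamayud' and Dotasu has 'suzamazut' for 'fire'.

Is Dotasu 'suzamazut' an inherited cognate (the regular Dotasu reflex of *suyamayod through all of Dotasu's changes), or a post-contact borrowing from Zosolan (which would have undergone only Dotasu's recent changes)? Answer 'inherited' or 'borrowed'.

If inherited, *suyamayod would pass through all of Dotasu's changes:
Dotasu: *suyamayod > suyamayud > suyomoyud > suyomoyut > suzomozut  (by vowel merger, vowel merger, final devoicing, unconditioned shift)
If borrowed from Zosolan 'suyamayud' after the early changes, it would undergo only the recent ones:
  rule 4 (final devoicing): suyamayud → suyamayut
  rule 5 (unconditioned shift): suyamayut → suzamazut
  ⇒ as a loan: suzamazut
Dotasu 'suzamazut' matches the loan outcome 'suzamazut', not the inherited 'suzomozut' — it skipped the early Dotasu changes, so it was borrowed from Zosolan.

borrowed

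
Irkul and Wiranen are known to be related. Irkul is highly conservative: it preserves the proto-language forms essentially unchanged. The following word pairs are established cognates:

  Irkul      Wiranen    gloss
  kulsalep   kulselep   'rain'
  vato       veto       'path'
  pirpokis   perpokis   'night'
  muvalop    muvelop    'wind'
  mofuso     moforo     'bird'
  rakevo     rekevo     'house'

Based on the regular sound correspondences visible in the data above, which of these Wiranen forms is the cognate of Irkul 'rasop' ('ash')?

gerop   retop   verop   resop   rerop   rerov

kulsalep ~ kulselep, vato ~ veto — Irkul a corresponds to Wiranen e after a consonant, before a consonant other than r, m, n, p, b, f, v.
mofuso ~ moforo — Irkul s corresponds to Wiranen r between vowels (before a back vowel).
Applying these to Irkul 'rasop':
  rasop → resop   (a→e after a consonant, before a consonant other than r, m, n, p, b, f, v)
  resop → rerop   (s→r between vowels (before a back vowel))
So the Wiranen cognate is 'rerop'.

rerop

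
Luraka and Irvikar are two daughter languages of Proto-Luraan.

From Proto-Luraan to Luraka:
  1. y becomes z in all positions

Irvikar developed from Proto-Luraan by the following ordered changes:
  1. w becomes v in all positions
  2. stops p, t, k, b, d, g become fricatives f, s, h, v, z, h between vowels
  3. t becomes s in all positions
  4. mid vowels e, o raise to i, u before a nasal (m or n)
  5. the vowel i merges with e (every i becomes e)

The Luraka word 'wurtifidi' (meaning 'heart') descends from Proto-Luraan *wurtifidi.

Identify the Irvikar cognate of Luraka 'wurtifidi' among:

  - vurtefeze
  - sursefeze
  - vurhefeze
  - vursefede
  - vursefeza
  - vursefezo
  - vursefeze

vursefeze

Irvikar: start from *wurtifidi.
  rule 1 (unconditioned shift): wurtifidi → vurtifidi
  rule 2 (intervocalic lenition): vurtifidi → vurtifizi
  rule 3 (unconditioned shift): vurtifizi → vursifizi
  rule 4: no change — vursifizi
  rule 5 (vowel merger): vursifizi → vursefeze
  ⇒ Irvikar vursefeze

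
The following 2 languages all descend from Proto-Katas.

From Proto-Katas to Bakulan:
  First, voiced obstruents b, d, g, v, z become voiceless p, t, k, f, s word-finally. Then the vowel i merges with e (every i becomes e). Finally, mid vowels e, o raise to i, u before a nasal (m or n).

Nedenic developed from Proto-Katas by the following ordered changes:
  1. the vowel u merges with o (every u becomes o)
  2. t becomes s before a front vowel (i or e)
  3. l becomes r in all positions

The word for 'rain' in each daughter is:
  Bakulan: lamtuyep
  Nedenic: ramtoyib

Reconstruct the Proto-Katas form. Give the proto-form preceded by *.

*lamtuyib

Position 7: Bakulan has e, Nedenic has i. Nedenic preserves i here (none of its changes turn any other segment into i), so the proto-segment is *i.
Position 1: Bakulan has l, Nedenic has r. Bakulan preserves l here (none of its changes turn any other segment into l), so the proto-segment is *l.
Continuing position by position gives *lamtuyib; check it forward:
Bakulan: *lamtuyib > lamtuyip > lamtuyep  (by final devoicing, vowel merger)
Nedenic: start from *lamtuyib.
  rule 1 (vowel merger): lamtuyib → lamtoyib
  rule 2: no change — lamtoyib
  rule 3 (unconditioned shift): lamtoyib → ramtoyib
  ⇒ Nedenic ramtoyib
*lamtuyib is the unique common source.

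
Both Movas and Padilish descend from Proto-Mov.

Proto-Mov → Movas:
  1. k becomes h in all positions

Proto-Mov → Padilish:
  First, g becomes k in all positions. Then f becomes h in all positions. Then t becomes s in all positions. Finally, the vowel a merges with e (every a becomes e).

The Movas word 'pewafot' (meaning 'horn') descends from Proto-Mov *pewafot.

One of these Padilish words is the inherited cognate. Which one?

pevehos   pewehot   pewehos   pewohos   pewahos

pewehos

Padilish: *pewafot > pewahot > pewahos > pewehos  (by unconditioned shift, unconditioned shift, vowel merger)
Only 'pewehos' matches the regular Padilish development of *pewafot.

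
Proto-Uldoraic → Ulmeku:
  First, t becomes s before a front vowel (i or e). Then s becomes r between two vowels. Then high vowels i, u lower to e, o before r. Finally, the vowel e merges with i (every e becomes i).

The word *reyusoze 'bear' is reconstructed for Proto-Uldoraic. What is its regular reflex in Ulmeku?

riyorozi

Ulmeku: start from *reyusoze.
  rule 1: no change — reyusoze
  rule 2 (rhotacism): reyusoze → reyuroze
  rule 3 (pre-rhotic lowering): reyuroze → reyoroze
  rule 4 (vowel merger): reyoroze → riyorozi
  ⇒ Ulmeku riyorozi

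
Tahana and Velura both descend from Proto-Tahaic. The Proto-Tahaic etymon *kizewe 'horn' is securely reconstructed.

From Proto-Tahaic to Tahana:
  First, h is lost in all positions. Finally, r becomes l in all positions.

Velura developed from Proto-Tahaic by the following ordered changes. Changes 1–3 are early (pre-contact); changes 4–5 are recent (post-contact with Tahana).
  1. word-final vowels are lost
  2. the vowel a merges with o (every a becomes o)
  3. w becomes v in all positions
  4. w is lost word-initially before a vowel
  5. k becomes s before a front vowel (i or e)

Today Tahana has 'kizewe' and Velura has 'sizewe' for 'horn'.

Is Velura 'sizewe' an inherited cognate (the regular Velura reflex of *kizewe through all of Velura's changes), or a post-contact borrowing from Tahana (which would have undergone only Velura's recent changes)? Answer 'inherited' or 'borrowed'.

If inherited, *kizewe would pass through all of Velura's changes:
Velura: *kizewe
  kizewe → kizew   [apocope]
  kizew (rule 2 does not apply)
  kizew → kizev   [unconditioned shift]
  kizev (rule 4 does not apply)
  kizev → sizev   [palatalisation]
  giving Velura sizev.
If borrowed from Tahana 'kizewe' after the early changes, it would undergo only the recent ones:
  rule 4 (glide loss): no change (kizewe)
  rule 5 (palatalisation): kizewe → sizewe
  ⇒ as a loan: sizewe
Velura 'sizewe' matches the loan outcome 'sizewe', not the inherited 'sizev' — it skipped the early Velura changes, so it was borrowed from Tahana.

borrowed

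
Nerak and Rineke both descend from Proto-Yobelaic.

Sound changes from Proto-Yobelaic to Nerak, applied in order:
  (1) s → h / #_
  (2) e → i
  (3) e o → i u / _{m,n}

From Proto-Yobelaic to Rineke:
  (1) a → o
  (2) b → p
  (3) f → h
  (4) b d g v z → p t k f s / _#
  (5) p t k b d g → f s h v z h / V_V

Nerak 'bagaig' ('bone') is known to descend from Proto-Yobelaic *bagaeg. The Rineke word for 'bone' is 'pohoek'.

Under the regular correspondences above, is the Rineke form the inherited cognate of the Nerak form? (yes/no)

yes

Derive the expected Rineke reflex of *bagaeg:
Rineke: *bagaeg
  bagaeg → bogoeg   [vowel merger]
  bogoeg → pogoeg   [unconditioned shift]
  pogoeg (rule 3 does not apply)
  pogoeg → pogoek   [final devoicing]
  pogoek → pohoek   [intervocalic lenition]
  giving Rineke pohoek.
Rineke 'pohoek' matches the regular reflex exactly, so the pair is cognate.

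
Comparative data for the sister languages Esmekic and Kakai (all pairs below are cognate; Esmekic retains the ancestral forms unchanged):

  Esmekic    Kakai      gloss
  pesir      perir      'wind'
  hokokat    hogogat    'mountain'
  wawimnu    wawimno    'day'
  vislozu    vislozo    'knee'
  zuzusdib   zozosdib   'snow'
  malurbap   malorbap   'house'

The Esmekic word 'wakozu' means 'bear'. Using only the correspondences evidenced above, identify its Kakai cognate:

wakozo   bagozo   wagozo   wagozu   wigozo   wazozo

hokokat ~ hogogat — Esmekic k corresponds to Kakai g between vowels (before a back vowel).
wawimnu ~ wawimno, vislozu ~ vislozo — Esmekic u corresponds to Kakai o word-finally.
Applying these to Esmekic 'wakozu':
  wakozu → wagozu   (k→g between vowels (before a back vowel))
  wagozu → wagozo   (u→o word-finally)
So the Kakai cognate is 'wagozo'.

wagozo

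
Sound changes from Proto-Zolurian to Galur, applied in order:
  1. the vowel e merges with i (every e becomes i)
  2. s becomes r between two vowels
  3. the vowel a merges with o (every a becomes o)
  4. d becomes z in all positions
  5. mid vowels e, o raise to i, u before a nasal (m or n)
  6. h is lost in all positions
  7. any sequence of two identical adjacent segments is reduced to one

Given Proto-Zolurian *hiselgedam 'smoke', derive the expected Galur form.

Galur: start from *hiselgedam.
  rule 1 (vowel merger): hiselgedam → hisilgidam
  rule 2 (rhotacism): hisilgidam → hirilgidam
  rule 3 (vowel merger): hirilgidam → hirilgidom
  rule 4 (unconditioned shift): hirilgidom → hirilgizom
  rule 5 (pre-nasal raising): hirilgizom → hirilgizum
  rule 6 (h-loss): hirilgizum → irilgizum
  rule 7: no change — irilgizum
  ⇒ Galur irilgizum

irilgizum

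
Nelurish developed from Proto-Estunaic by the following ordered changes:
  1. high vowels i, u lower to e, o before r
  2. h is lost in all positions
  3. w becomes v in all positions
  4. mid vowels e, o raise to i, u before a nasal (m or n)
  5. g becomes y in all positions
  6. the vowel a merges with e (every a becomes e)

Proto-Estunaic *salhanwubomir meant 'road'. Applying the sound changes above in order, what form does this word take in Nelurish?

selenvubumer

Nelurish: *salhanwubomir > salhanwubomer > salanwubomer > salanvubomer > salanvubumer > selenvubumer  (by pre-rhotic lowering, h-loss, unconditioned shift, pre-nasal raising, vowel merger)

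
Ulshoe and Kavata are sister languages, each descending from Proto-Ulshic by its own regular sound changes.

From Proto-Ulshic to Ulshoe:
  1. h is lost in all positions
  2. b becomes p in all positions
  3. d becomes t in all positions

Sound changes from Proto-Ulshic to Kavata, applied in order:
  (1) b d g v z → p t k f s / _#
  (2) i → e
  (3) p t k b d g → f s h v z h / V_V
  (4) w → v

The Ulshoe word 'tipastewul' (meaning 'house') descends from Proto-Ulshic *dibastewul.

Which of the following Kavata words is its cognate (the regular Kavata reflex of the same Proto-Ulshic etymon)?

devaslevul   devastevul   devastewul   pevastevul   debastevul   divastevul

devastevul

Kavata: *dibastewul
  dibastewul (rule 1 does not apply)
  dibastewul → debastewul   [vowel merger]
  debastewul → devastewul   [intervocalic lenition]
  devastewul → devastevul   [unconditioned shift]
  giving Kavata devastevul.
The other candidates each miss or misapply at least one Kavata change.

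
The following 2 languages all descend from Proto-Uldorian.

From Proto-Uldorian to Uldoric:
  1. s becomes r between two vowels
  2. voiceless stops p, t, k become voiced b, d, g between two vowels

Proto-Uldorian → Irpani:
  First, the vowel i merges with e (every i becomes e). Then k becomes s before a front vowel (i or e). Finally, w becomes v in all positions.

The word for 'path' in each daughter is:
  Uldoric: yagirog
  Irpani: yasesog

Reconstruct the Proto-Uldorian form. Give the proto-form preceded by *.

Position 3: Uldoric has g, Irpani has s. Taking the neighbouring segments as reconstructed: Uldoric g could go back to *k or *g; Irpani s could go back to *k or *s — the one source consistent with every daughter is *k.
Position 4: Uldoric has i, Irpani has e. Uldoric preserves i here (none of its changes turn any other segment into i), so the proto-segment is *i.
Continuing position by position gives *yakisog; check it forward:
Uldoric: *yakisog > yakirog > yagirog  (by rhotacism, intervocalic voicing)
Irpani: *yakisog > yakesog > yasesog  (by vowel merger, palatalisation)
Only *yakisog yields all of Uldoric yagirog, Irpani yasesog.

*yakisog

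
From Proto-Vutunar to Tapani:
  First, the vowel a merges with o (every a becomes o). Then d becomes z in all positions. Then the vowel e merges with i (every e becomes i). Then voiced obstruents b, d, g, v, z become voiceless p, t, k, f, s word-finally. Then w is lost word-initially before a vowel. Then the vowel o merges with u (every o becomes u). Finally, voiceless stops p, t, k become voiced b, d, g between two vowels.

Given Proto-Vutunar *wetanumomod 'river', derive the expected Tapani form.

Tapani: *wetanumomod
  wetanumomod → wetonumomod   [vowel merger]
  wetonumomod → wetonumomoz   [unconditioned shift]
  wetonumomoz → witonumomoz   [vowel merger]
  witonumomoz → witonumomos   [final devoicing]
  witonumomos → itonumomos   [glide loss]
  itonumomos → itunumumus   [vowel merger]
  itunumumus → idunumumus   [intervocalic voicing]
  giving Tapani idunumumus.

idunumumus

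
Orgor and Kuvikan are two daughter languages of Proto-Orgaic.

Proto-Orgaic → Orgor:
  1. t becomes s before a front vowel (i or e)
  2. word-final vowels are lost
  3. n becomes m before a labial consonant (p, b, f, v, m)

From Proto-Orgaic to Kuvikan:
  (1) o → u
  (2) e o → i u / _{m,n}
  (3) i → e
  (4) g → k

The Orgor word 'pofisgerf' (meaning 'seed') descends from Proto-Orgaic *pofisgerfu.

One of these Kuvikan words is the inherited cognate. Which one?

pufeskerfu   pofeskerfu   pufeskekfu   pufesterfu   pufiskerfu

Kuvikan: start from *pofisgerfu.
  rule 1 (vowel merger): pofisgerfu → pufisgerfu
  rule 2: no change — pufisgerfu
  rule 3 (vowel merger): pufisgerfu → pufesgerfu
  rule 4 (unconditioned shift): pufesgerfu → pufeskerfu
  ⇒ Kuvikan pufeskerfu
Among the options, 'pufeskerfu' alone shows every Kuvikan change applied in order.

pufeskerfu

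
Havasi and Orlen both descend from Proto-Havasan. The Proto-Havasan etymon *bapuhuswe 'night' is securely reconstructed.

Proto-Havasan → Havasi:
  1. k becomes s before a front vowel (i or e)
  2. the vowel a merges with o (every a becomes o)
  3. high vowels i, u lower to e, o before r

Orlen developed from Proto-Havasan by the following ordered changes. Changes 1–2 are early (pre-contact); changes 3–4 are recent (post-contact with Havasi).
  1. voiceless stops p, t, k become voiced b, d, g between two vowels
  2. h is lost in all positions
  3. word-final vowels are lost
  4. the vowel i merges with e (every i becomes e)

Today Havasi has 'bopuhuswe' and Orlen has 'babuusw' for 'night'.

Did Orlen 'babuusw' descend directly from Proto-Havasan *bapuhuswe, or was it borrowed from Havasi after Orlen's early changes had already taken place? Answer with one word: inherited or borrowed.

If inherited, *bapuhuswe would pass through all of Orlen's changes:
Orlen: *bapuhuswe > babuhuswe > babuuswe > babuusw  (by intervocalic voicing, h-loss, apocope)
If borrowed from Havasi 'bopuhuswe' after the early changes, it would undergo only the recent ones:
  rule 3 (apocope): bopuhuswe → bopuhusw
  rule 4 (vowel merger): no change (bopuhusw)
  ⇒ as a loan: bopuhusw
Orlen 'babuusw' matches the inherited outcome exactly, so it is an inherited cognate, not a loan.

inherited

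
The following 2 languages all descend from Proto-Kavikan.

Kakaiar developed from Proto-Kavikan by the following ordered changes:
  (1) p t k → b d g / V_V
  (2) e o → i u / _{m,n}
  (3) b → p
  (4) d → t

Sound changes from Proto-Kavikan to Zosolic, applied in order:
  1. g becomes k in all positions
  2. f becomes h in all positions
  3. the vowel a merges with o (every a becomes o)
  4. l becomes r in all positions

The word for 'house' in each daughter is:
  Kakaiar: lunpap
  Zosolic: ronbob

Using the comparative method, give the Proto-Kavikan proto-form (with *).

*lonbab

Position 5: Kakaiar has a, Zosolic has o. Kakaiar preserves a here (none of its changes turn any other segment into a), so the proto-segment is *a.
Position 6: Kakaiar has p, Zosolic has b. Zosolic preserves b here (none of its changes turn any other segment into b), so the proto-segment is *b.
Verify the candidate proto-form against each daughter:
Kakaiar: start from *lonbab.
  rule 1: no change — lonbab
  rule 2 (pre-nasal raising): lonbab → lunbab
  rule 3 (unconditioned shift): lunbab → lunpap
  rule 4: no change — lunpap
  ⇒ Kakaiar lunpap
Zosolic: start from *lonbab.
  rule 1: no change — lonbab
  rule 2: no change — lonbab
  rule 3 (vowel merger): lonbab → lonbob
  rule 4 (unconditioned shift): lonbob → ronbob
  ⇒ Zosolic ronbob
Only *lonbab yields all of Kakaiar lunpap, Zosolic ronbob.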